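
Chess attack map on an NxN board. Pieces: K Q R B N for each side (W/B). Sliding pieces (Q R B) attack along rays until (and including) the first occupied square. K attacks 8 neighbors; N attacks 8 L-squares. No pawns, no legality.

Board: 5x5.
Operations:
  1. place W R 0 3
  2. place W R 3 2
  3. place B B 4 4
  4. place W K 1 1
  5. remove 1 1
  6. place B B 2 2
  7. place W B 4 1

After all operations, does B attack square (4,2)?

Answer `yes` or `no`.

Op 1: place WR@(0,3)
Op 2: place WR@(3,2)
Op 3: place BB@(4,4)
Op 4: place WK@(1,1)
Op 5: remove (1,1)
Op 6: place BB@(2,2)
Op 7: place WB@(4,1)
Per-piece attacks for B:
  BB@(2,2): attacks (3,3) (4,4) (3,1) (4,0) (1,3) (0,4) (1,1) (0,0) [ray(1,1) blocked at (4,4)]
  BB@(4,4): attacks (3,3) (2,2) [ray(-1,-1) blocked at (2,2)]
B attacks (4,2): no

Answer: no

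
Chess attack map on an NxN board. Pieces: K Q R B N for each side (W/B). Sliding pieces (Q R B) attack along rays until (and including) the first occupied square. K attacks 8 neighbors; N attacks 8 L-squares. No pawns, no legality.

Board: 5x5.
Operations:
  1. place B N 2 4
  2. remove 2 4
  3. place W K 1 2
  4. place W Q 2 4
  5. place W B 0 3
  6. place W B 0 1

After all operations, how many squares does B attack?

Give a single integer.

Op 1: place BN@(2,4)
Op 2: remove (2,4)
Op 3: place WK@(1,2)
Op 4: place WQ@(2,4)
Op 5: place WB@(0,3)
Op 6: place WB@(0,1)
Per-piece attacks for B:
Union (0 distinct): (none)

Answer: 0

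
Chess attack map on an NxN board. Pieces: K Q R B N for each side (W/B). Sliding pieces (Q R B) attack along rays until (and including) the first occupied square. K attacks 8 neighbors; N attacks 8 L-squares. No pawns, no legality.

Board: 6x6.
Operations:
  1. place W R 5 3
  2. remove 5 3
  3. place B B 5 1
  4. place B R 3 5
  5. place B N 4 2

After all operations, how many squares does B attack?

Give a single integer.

Answer: 16

Derivation:
Op 1: place WR@(5,3)
Op 2: remove (5,3)
Op 3: place BB@(5,1)
Op 4: place BR@(3,5)
Op 5: place BN@(4,2)
Per-piece attacks for B:
  BR@(3,5): attacks (3,4) (3,3) (3,2) (3,1) (3,0) (4,5) (5,5) (2,5) (1,5) (0,5)
  BN@(4,2): attacks (5,4) (3,4) (2,3) (5,0) (3,0) (2,1)
  BB@(5,1): attacks (4,2) (4,0) [ray(-1,1) blocked at (4,2)]
Union (16 distinct): (0,5) (1,5) (2,1) (2,3) (2,5) (3,0) (3,1) (3,2) (3,3) (3,4) (4,0) (4,2) (4,5) (5,0) (5,4) (5,5)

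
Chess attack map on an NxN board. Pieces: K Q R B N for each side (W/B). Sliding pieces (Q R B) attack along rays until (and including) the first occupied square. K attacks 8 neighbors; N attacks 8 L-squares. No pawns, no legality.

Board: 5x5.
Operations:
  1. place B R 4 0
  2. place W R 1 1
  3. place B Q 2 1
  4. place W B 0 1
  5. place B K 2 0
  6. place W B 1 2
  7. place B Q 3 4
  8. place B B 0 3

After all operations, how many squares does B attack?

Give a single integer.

Answer: 18

Derivation:
Op 1: place BR@(4,0)
Op 2: place WR@(1,1)
Op 3: place BQ@(2,1)
Op 4: place WB@(0,1)
Op 5: place BK@(2,0)
Op 6: place WB@(1,2)
Op 7: place BQ@(3,4)
Op 8: place BB@(0,3)
Per-piece attacks for B:
  BB@(0,3): attacks (1,4) (1,2) [ray(1,-1) blocked at (1,2)]
  BK@(2,0): attacks (2,1) (3,0) (1,0) (3,1) (1,1)
  BQ@(2,1): attacks (2,2) (2,3) (2,4) (2,0) (3,1) (4,1) (1,1) (3,2) (4,3) (3,0) (1,2) (1,0) [ray(0,-1) blocked at (2,0); ray(-1,0) blocked at (1,1); ray(-1,1) blocked at (1,2)]
  BQ@(3,4): attacks (3,3) (3,2) (3,1) (3,0) (4,4) (2,4) (1,4) (0,4) (4,3) (2,3) (1,2) [ray(-1,-1) blocked at (1,2)]
  BR@(4,0): attacks (4,1) (4,2) (4,3) (4,4) (3,0) (2,0) [ray(-1,0) blocked at (2,0)]
Union (18 distinct): (0,4) (1,0) (1,1) (1,2) (1,4) (2,0) (2,1) (2,2) (2,3) (2,4) (3,0) (3,1) (3,2) (3,3) (4,1) (4,2) (4,3) (4,4)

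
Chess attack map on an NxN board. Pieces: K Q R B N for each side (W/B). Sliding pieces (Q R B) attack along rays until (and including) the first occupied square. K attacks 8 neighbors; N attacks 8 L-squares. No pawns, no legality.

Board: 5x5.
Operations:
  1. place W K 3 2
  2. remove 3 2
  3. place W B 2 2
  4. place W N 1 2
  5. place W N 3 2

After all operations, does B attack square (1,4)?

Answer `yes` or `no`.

Op 1: place WK@(3,2)
Op 2: remove (3,2)
Op 3: place WB@(2,2)
Op 4: place WN@(1,2)
Op 5: place WN@(3,2)
Per-piece attacks for B:
B attacks (1,4): no

Answer: no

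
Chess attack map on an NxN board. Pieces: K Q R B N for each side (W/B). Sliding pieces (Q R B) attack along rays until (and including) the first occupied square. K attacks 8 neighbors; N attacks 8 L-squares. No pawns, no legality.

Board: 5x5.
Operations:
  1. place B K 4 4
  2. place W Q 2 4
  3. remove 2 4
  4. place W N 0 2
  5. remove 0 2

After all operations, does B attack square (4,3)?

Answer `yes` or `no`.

Answer: yes

Derivation:
Op 1: place BK@(4,4)
Op 2: place WQ@(2,4)
Op 3: remove (2,4)
Op 4: place WN@(0,2)
Op 5: remove (0,2)
Per-piece attacks for B:
  BK@(4,4): attacks (4,3) (3,4) (3,3)
B attacks (4,3): yes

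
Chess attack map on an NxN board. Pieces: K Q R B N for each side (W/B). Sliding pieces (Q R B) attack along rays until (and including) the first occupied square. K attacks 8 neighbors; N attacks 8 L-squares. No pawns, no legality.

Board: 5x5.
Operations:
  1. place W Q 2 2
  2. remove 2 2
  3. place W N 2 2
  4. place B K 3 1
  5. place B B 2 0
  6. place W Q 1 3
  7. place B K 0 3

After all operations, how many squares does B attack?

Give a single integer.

Answer: 15

Derivation:
Op 1: place WQ@(2,2)
Op 2: remove (2,2)
Op 3: place WN@(2,2)
Op 4: place BK@(3,1)
Op 5: place BB@(2,0)
Op 6: place WQ@(1,3)
Op 7: place BK@(0,3)
Per-piece attacks for B:
  BK@(0,3): attacks (0,4) (0,2) (1,3) (1,4) (1,2)
  BB@(2,0): attacks (3,1) (1,1) (0,2) [ray(1,1) blocked at (3,1)]
  BK@(3,1): attacks (3,2) (3,0) (4,1) (2,1) (4,2) (4,0) (2,2) (2,0)
Union (15 distinct): (0,2) (0,4) (1,1) (1,2) (1,3) (1,4) (2,0) (2,1) (2,2) (3,0) (3,1) (3,2) (4,0) (4,1) (4,2)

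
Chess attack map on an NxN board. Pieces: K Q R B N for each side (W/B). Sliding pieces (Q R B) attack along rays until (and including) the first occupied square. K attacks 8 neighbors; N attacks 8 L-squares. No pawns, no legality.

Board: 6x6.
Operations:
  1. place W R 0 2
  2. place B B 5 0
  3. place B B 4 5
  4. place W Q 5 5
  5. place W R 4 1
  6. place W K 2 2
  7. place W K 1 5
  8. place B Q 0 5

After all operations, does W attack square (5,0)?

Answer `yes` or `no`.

Op 1: place WR@(0,2)
Op 2: place BB@(5,0)
Op 3: place BB@(4,5)
Op 4: place WQ@(5,5)
Op 5: place WR@(4,1)
Op 6: place WK@(2,2)
Op 7: place WK@(1,5)
Op 8: place BQ@(0,5)
Per-piece attacks for W:
  WR@(0,2): attacks (0,3) (0,4) (0,5) (0,1) (0,0) (1,2) (2,2) [ray(0,1) blocked at (0,5); ray(1,0) blocked at (2,2)]
  WK@(1,5): attacks (1,4) (2,5) (0,5) (2,4) (0,4)
  WK@(2,2): attacks (2,3) (2,1) (3,2) (1,2) (3,3) (3,1) (1,3) (1,1)
  WR@(4,1): attacks (4,2) (4,3) (4,4) (4,5) (4,0) (5,1) (3,1) (2,1) (1,1) (0,1) [ray(0,1) blocked at (4,5)]
  WQ@(5,5): attacks (5,4) (5,3) (5,2) (5,1) (5,0) (4,5) (4,4) (3,3) (2,2) [ray(0,-1) blocked at (5,0); ray(-1,0) blocked at (4,5); ray(-1,-1) blocked at (2,2)]
W attacks (5,0): yes

Answer: yes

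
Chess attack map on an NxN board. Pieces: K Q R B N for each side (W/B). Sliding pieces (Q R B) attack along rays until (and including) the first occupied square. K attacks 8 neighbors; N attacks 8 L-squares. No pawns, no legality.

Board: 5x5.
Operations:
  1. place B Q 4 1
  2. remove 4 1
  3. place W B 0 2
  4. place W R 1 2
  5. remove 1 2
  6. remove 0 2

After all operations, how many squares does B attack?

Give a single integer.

Answer: 0

Derivation:
Op 1: place BQ@(4,1)
Op 2: remove (4,1)
Op 3: place WB@(0,2)
Op 4: place WR@(1,2)
Op 5: remove (1,2)
Op 6: remove (0,2)
Per-piece attacks for B:
Union (0 distinct): (none)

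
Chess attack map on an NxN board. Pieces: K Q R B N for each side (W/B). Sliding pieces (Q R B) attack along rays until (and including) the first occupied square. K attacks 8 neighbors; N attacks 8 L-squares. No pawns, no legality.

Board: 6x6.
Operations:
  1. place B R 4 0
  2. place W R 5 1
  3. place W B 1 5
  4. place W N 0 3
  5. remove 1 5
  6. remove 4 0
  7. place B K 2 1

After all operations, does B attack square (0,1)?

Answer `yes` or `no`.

Op 1: place BR@(4,0)
Op 2: place WR@(5,1)
Op 3: place WB@(1,5)
Op 4: place WN@(0,3)
Op 5: remove (1,5)
Op 6: remove (4,0)
Op 7: place BK@(2,1)
Per-piece attacks for B:
  BK@(2,1): attacks (2,2) (2,0) (3,1) (1,1) (3,2) (3,0) (1,2) (1,0)
B attacks (0,1): no

Answer: no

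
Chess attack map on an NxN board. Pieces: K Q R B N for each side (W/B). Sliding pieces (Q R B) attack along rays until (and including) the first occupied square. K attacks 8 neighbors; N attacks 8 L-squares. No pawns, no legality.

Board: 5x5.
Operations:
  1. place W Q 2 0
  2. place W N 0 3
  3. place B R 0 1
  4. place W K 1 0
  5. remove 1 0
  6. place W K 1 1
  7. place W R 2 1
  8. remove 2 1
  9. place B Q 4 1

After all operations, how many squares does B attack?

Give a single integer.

Answer: 14

Derivation:
Op 1: place WQ@(2,0)
Op 2: place WN@(0,3)
Op 3: place BR@(0,1)
Op 4: place WK@(1,0)
Op 5: remove (1,0)
Op 6: place WK@(1,1)
Op 7: place WR@(2,1)
Op 8: remove (2,1)
Op 9: place BQ@(4,1)
Per-piece attacks for B:
  BR@(0,1): attacks (0,2) (0,3) (0,0) (1,1) [ray(0,1) blocked at (0,3); ray(1,0) blocked at (1,1)]
  BQ@(4,1): attacks (4,2) (4,3) (4,4) (4,0) (3,1) (2,1) (1,1) (3,2) (2,3) (1,4) (3,0) [ray(-1,0) blocked at (1,1)]
Union (14 distinct): (0,0) (0,2) (0,3) (1,1) (1,4) (2,1) (2,3) (3,0) (3,1) (3,2) (4,0) (4,2) (4,3) (4,4)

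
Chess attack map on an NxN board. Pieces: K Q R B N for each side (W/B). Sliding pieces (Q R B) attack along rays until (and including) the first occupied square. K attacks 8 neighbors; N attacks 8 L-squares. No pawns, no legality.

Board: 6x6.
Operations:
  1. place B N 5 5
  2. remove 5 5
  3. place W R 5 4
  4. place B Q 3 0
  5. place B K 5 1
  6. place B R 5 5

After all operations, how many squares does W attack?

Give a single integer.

Op 1: place BN@(5,5)
Op 2: remove (5,5)
Op 3: place WR@(5,4)
Op 4: place BQ@(3,0)
Op 5: place BK@(5,1)
Op 6: place BR@(5,5)
Per-piece attacks for W:
  WR@(5,4): attacks (5,5) (5,3) (5,2) (5,1) (4,4) (3,4) (2,4) (1,4) (0,4) [ray(0,1) blocked at (5,5); ray(0,-1) blocked at (5,1)]
Union (9 distinct): (0,4) (1,4) (2,4) (3,4) (4,4) (5,1) (5,2) (5,3) (5,5)

Answer: 9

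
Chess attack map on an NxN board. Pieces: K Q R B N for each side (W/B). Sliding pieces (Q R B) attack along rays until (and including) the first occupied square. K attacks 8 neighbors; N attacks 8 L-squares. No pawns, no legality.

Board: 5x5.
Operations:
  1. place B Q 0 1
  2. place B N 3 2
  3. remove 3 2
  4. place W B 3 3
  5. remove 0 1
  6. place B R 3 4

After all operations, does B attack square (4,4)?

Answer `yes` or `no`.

Answer: yes

Derivation:
Op 1: place BQ@(0,1)
Op 2: place BN@(3,2)
Op 3: remove (3,2)
Op 4: place WB@(3,3)
Op 5: remove (0,1)
Op 6: place BR@(3,4)
Per-piece attacks for B:
  BR@(3,4): attacks (3,3) (4,4) (2,4) (1,4) (0,4) [ray(0,-1) blocked at (3,3)]
B attacks (4,4): yes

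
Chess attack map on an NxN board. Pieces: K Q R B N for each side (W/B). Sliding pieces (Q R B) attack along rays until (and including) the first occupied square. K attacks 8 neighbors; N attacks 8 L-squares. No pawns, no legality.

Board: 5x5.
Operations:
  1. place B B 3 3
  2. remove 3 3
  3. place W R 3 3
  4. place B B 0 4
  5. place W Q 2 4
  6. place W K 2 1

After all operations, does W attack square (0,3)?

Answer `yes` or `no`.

Answer: yes

Derivation:
Op 1: place BB@(3,3)
Op 2: remove (3,3)
Op 3: place WR@(3,3)
Op 4: place BB@(0,4)
Op 5: place WQ@(2,4)
Op 6: place WK@(2,1)
Per-piece attacks for W:
  WK@(2,1): attacks (2,2) (2,0) (3,1) (1,1) (3,2) (3,0) (1,2) (1,0)
  WQ@(2,4): attacks (2,3) (2,2) (2,1) (3,4) (4,4) (1,4) (0,4) (3,3) (1,3) (0,2) [ray(0,-1) blocked at (2,1); ray(-1,0) blocked at (0,4); ray(1,-1) blocked at (3,3)]
  WR@(3,3): attacks (3,4) (3,2) (3,1) (3,0) (4,3) (2,3) (1,3) (0,3)
W attacks (0,3): yes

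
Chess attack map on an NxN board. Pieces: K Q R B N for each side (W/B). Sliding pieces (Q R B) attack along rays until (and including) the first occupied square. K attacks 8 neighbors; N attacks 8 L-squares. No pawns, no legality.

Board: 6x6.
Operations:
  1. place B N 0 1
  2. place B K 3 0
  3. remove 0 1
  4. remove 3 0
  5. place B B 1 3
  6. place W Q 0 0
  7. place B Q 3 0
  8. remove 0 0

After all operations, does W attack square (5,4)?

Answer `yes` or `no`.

Answer: no

Derivation:
Op 1: place BN@(0,1)
Op 2: place BK@(3,0)
Op 3: remove (0,1)
Op 4: remove (3,0)
Op 5: place BB@(1,3)
Op 6: place WQ@(0,0)
Op 7: place BQ@(3,0)
Op 8: remove (0,0)
Per-piece attacks for W:
W attacks (5,4): no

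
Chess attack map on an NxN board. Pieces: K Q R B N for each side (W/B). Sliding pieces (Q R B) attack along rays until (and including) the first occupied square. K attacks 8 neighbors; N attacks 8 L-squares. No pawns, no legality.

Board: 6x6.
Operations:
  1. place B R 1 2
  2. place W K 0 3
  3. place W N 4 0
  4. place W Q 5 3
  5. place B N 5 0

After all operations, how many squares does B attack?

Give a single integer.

Op 1: place BR@(1,2)
Op 2: place WK@(0,3)
Op 3: place WN@(4,0)
Op 4: place WQ@(5,3)
Op 5: place BN@(5,0)
Per-piece attacks for B:
  BR@(1,2): attacks (1,3) (1,4) (1,5) (1,1) (1,0) (2,2) (3,2) (4,2) (5,2) (0,2)
  BN@(5,0): attacks (4,2) (3,1)
Union (11 distinct): (0,2) (1,0) (1,1) (1,3) (1,4) (1,5) (2,2) (3,1) (3,2) (4,2) (5,2)

Answer: 11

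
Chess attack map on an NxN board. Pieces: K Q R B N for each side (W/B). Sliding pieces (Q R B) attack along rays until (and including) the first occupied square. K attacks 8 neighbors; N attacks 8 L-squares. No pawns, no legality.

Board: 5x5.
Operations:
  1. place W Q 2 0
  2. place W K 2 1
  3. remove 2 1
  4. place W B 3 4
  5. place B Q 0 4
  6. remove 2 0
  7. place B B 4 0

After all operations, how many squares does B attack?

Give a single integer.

Op 1: place WQ@(2,0)
Op 2: place WK@(2,1)
Op 3: remove (2,1)
Op 4: place WB@(3,4)
Op 5: place BQ@(0,4)
Op 6: remove (2,0)
Op 7: place BB@(4,0)
Per-piece attacks for B:
  BQ@(0,4): attacks (0,3) (0,2) (0,1) (0,0) (1,4) (2,4) (3,4) (1,3) (2,2) (3,1) (4,0) [ray(1,0) blocked at (3,4); ray(1,-1) blocked at (4,0)]
  BB@(4,0): attacks (3,1) (2,2) (1,3) (0,4) [ray(-1,1) blocked at (0,4)]
Union (12 distinct): (0,0) (0,1) (0,2) (0,3) (0,4) (1,3) (1,4) (2,2) (2,4) (3,1) (3,4) (4,0)

Answer: 12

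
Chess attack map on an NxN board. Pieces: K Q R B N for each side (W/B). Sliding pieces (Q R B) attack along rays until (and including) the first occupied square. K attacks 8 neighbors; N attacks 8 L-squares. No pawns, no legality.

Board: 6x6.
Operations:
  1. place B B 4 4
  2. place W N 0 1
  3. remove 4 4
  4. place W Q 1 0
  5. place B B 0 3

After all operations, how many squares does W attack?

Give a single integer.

Op 1: place BB@(4,4)
Op 2: place WN@(0,1)
Op 3: remove (4,4)
Op 4: place WQ@(1,0)
Op 5: place BB@(0,3)
Per-piece attacks for W:
  WN@(0,1): attacks (1,3) (2,2) (2,0)
  WQ@(1,0): attacks (1,1) (1,2) (1,3) (1,4) (1,5) (2,0) (3,0) (4,0) (5,0) (0,0) (2,1) (3,2) (4,3) (5,4) (0,1) [ray(-1,1) blocked at (0,1)]
Union (16 distinct): (0,0) (0,1) (1,1) (1,2) (1,3) (1,4) (1,5) (2,0) (2,1) (2,2) (3,0) (3,2) (4,0) (4,3) (5,0) (5,4)

Answer: 16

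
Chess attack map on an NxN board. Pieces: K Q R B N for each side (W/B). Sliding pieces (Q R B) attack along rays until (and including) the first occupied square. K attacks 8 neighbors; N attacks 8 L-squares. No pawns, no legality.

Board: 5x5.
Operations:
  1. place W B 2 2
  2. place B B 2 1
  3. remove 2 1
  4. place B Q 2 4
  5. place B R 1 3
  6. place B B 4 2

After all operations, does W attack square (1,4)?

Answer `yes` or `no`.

Answer: no

Derivation:
Op 1: place WB@(2,2)
Op 2: place BB@(2,1)
Op 3: remove (2,1)
Op 4: place BQ@(2,4)
Op 5: place BR@(1,3)
Op 6: place BB@(4,2)
Per-piece attacks for W:
  WB@(2,2): attacks (3,3) (4,4) (3,1) (4,0) (1,3) (1,1) (0,0) [ray(-1,1) blocked at (1,3)]
W attacks (1,4): no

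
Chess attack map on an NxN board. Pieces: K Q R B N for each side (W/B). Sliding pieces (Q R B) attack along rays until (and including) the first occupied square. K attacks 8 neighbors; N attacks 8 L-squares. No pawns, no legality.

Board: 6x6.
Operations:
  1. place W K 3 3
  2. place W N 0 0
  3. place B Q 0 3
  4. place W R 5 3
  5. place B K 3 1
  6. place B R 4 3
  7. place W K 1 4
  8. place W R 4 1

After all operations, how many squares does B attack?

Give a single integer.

Op 1: place WK@(3,3)
Op 2: place WN@(0,0)
Op 3: place BQ@(0,3)
Op 4: place WR@(5,3)
Op 5: place BK@(3,1)
Op 6: place BR@(4,3)
Op 7: place WK@(1,4)
Op 8: place WR@(4,1)
Per-piece attacks for B:
  BQ@(0,3): attacks (0,4) (0,5) (0,2) (0,1) (0,0) (1,3) (2,3) (3,3) (1,4) (1,2) (2,1) (3,0) [ray(0,-1) blocked at (0,0); ray(1,0) blocked at (3,3); ray(1,1) blocked at (1,4)]
  BK@(3,1): attacks (3,2) (3,0) (4,1) (2,1) (4,2) (4,0) (2,2) (2,0)
  BR@(4,3): attacks (4,4) (4,5) (4,2) (4,1) (5,3) (3,3) [ray(0,-1) blocked at (4,1); ray(1,0) blocked at (5,3); ray(-1,0) blocked at (3,3)]
Union (21 distinct): (0,0) (0,1) (0,2) (0,4) (0,5) (1,2) (1,3) (1,4) (2,0) (2,1) (2,2) (2,3) (3,0) (3,2) (3,3) (4,0) (4,1) (4,2) (4,4) (4,5) (5,3)

Answer: 21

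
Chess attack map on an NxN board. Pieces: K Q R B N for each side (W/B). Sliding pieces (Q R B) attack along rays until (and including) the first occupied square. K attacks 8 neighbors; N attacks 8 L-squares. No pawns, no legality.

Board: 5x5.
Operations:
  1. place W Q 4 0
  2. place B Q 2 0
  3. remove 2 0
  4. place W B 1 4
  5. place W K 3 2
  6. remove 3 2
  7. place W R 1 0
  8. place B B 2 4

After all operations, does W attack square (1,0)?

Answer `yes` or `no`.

Op 1: place WQ@(4,0)
Op 2: place BQ@(2,0)
Op 3: remove (2,0)
Op 4: place WB@(1,4)
Op 5: place WK@(3,2)
Op 6: remove (3,2)
Op 7: place WR@(1,0)
Op 8: place BB@(2,4)
Per-piece attacks for W:
  WR@(1,0): attacks (1,1) (1,2) (1,3) (1,4) (2,0) (3,0) (4,0) (0,0) [ray(0,1) blocked at (1,4); ray(1,0) blocked at (4,0)]
  WB@(1,4): attacks (2,3) (3,2) (4,1) (0,3)
  WQ@(4,0): attacks (4,1) (4,2) (4,3) (4,4) (3,0) (2,0) (1,0) (3,1) (2,2) (1,3) (0,4) [ray(-1,0) blocked at (1,0)]
W attacks (1,0): yes

Answer: yes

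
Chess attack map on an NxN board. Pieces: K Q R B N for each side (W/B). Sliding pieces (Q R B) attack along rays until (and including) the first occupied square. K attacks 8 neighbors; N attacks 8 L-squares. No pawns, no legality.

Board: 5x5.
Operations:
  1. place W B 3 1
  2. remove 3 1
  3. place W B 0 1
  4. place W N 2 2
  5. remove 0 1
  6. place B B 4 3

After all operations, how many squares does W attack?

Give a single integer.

Answer: 8

Derivation:
Op 1: place WB@(3,1)
Op 2: remove (3,1)
Op 3: place WB@(0,1)
Op 4: place WN@(2,2)
Op 5: remove (0,1)
Op 6: place BB@(4,3)
Per-piece attacks for W:
  WN@(2,2): attacks (3,4) (4,3) (1,4) (0,3) (3,0) (4,1) (1,0) (0,1)
Union (8 distinct): (0,1) (0,3) (1,0) (1,4) (3,0) (3,4) (4,1) (4,3)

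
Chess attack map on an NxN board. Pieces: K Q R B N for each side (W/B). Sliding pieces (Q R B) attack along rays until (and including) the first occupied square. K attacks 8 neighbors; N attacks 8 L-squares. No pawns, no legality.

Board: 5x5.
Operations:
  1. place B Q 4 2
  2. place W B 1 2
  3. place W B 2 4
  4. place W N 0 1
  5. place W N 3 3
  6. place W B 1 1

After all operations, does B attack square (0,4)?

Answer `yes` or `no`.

Op 1: place BQ@(4,2)
Op 2: place WB@(1,2)
Op 3: place WB@(2,4)
Op 4: place WN@(0,1)
Op 5: place WN@(3,3)
Op 6: place WB@(1,1)
Per-piece attacks for B:
  BQ@(4,2): attacks (4,3) (4,4) (4,1) (4,0) (3,2) (2,2) (1,2) (3,3) (3,1) (2,0) [ray(-1,0) blocked at (1,2); ray(-1,1) blocked at (3,3)]
B attacks (0,4): no

Answer: no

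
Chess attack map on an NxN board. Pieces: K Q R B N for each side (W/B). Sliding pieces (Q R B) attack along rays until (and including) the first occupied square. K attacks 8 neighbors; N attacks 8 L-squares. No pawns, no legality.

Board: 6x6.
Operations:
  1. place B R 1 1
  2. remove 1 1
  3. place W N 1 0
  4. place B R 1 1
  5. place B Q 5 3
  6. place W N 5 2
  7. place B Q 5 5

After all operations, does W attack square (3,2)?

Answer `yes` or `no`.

Op 1: place BR@(1,1)
Op 2: remove (1,1)
Op 3: place WN@(1,0)
Op 4: place BR@(1,1)
Op 5: place BQ@(5,3)
Op 6: place WN@(5,2)
Op 7: place BQ@(5,5)
Per-piece attacks for W:
  WN@(1,0): attacks (2,2) (3,1) (0,2)
  WN@(5,2): attacks (4,4) (3,3) (4,0) (3,1)
W attacks (3,2): no

Answer: no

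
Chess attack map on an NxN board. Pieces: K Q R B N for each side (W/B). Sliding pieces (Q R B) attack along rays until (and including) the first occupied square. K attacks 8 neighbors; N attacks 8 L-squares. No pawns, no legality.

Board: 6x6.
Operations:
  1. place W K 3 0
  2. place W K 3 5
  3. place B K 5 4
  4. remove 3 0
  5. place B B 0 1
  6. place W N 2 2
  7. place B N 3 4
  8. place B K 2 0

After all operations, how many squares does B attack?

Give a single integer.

Op 1: place WK@(3,0)
Op 2: place WK@(3,5)
Op 3: place BK@(5,4)
Op 4: remove (3,0)
Op 5: place BB@(0,1)
Op 6: place WN@(2,2)
Op 7: place BN@(3,4)
Op 8: place BK@(2,0)
Per-piece attacks for B:
  BB@(0,1): attacks (1,2) (2,3) (3,4) (1,0) [ray(1,1) blocked at (3,4)]
  BK@(2,0): attacks (2,1) (3,0) (1,0) (3,1) (1,1)
  BN@(3,4): attacks (5,5) (1,5) (4,2) (5,3) (2,2) (1,3)
  BK@(5,4): attacks (5,5) (5,3) (4,4) (4,5) (4,3)
Union (17 distinct): (1,0) (1,1) (1,2) (1,3) (1,5) (2,1) (2,2) (2,3) (3,0) (3,1) (3,4) (4,2) (4,3) (4,4) (4,5) (5,3) (5,5)

Answer: 17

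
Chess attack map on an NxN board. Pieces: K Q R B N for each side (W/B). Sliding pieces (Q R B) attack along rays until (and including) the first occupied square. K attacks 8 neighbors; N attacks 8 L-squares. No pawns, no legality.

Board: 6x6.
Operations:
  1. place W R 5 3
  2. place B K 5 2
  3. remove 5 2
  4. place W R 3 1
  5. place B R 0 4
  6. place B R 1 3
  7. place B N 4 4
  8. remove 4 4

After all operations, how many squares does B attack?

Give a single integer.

Op 1: place WR@(5,3)
Op 2: place BK@(5,2)
Op 3: remove (5,2)
Op 4: place WR@(3,1)
Op 5: place BR@(0,4)
Op 6: place BR@(1,3)
Op 7: place BN@(4,4)
Op 8: remove (4,4)
Per-piece attacks for B:
  BR@(0,4): attacks (0,5) (0,3) (0,2) (0,1) (0,0) (1,4) (2,4) (3,4) (4,4) (5,4)
  BR@(1,3): attacks (1,4) (1,5) (1,2) (1,1) (1,0) (2,3) (3,3) (4,3) (5,3) (0,3) [ray(1,0) blocked at (5,3)]
Union (18 distinct): (0,0) (0,1) (0,2) (0,3) (0,5) (1,0) (1,1) (1,2) (1,4) (1,5) (2,3) (2,4) (3,3) (3,4) (4,3) (4,4) (5,3) (5,4)

Answer: 18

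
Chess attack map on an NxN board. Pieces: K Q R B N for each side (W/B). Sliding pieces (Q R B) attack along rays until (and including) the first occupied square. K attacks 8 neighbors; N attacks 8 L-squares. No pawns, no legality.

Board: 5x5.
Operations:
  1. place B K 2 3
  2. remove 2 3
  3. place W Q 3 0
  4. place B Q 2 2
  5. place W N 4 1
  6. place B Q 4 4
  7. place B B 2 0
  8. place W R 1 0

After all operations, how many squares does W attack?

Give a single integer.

Answer: 15

Derivation:
Op 1: place BK@(2,3)
Op 2: remove (2,3)
Op 3: place WQ@(3,0)
Op 4: place BQ@(2,2)
Op 5: place WN@(4,1)
Op 6: place BQ@(4,4)
Op 7: place BB@(2,0)
Op 8: place WR@(1,0)
Per-piece attacks for W:
  WR@(1,0): attacks (1,1) (1,2) (1,3) (1,4) (2,0) (0,0) [ray(1,0) blocked at (2,0)]
  WQ@(3,0): attacks (3,1) (3,2) (3,3) (3,4) (4,0) (2,0) (4,1) (2,1) (1,2) (0,3) [ray(-1,0) blocked at (2,0); ray(1,1) blocked at (4,1)]
  WN@(4,1): attacks (3,3) (2,2) (2,0)
Union (15 distinct): (0,0) (0,3) (1,1) (1,2) (1,3) (1,4) (2,0) (2,1) (2,2) (3,1) (3,2) (3,3) (3,4) (4,0) (4,1)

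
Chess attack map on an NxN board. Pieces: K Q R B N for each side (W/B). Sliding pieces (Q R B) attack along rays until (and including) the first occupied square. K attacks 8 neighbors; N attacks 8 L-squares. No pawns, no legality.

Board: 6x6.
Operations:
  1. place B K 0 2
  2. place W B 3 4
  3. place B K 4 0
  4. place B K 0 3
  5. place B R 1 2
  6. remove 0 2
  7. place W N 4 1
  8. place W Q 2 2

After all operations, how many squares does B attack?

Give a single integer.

Op 1: place BK@(0,2)
Op 2: place WB@(3,4)
Op 3: place BK@(4,0)
Op 4: place BK@(0,3)
Op 5: place BR@(1,2)
Op 6: remove (0,2)
Op 7: place WN@(4,1)
Op 8: place WQ@(2,2)
Per-piece attacks for B:
  BK@(0,3): attacks (0,4) (0,2) (1,3) (1,4) (1,2)
  BR@(1,2): attacks (1,3) (1,4) (1,5) (1,1) (1,0) (2,2) (0,2) [ray(1,0) blocked at (2,2)]
  BK@(4,0): attacks (4,1) (5,0) (3,0) (5,1) (3,1)
Union (14 distinct): (0,2) (0,4) (1,0) (1,1) (1,2) (1,3) (1,4) (1,5) (2,2) (3,0) (3,1) (4,1) (5,0) (5,1)

Answer: 14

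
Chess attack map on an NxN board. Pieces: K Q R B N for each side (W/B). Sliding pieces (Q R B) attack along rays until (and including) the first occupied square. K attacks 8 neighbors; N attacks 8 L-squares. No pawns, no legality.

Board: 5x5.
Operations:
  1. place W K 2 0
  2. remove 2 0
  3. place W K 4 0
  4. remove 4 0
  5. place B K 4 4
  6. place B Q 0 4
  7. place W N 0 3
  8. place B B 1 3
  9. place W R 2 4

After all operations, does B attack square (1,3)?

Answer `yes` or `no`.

Op 1: place WK@(2,0)
Op 2: remove (2,0)
Op 3: place WK@(4,0)
Op 4: remove (4,0)
Op 5: place BK@(4,4)
Op 6: place BQ@(0,4)
Op 7: place WN@(0,3)
Op 8: place BB@(1,3)
Op 9: place WR@(2,4)
Per-piece attacks for B:
  BQ@(0,4): attacks (0,3) (1,4) (2,4) (1,3) [ray(0,-1) blocked at (0,3); ray(1,0) blocked at (2,4); ray(1,-1) blocked at (1,3)]
  BB@(1,3): attacks (2,4) (2,2) (3,1) (4,0) (0,4) (0,2) [ray(1,1) blocked at (2,4); ray(-1,1) blocked at (0,4)]
  BK@(4,4): attacks (4,3) (3,4) (3,3)
B attacks (1,3): yes

Answer: yes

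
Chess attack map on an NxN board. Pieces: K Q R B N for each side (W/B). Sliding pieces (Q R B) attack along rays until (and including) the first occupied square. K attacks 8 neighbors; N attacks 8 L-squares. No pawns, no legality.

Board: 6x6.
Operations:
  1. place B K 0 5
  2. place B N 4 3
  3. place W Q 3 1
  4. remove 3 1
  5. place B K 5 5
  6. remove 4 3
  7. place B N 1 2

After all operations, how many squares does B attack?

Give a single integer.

Answer: 11

Derivation:
Op 1: place BK@(0,5)
Op 2: place BN@(4,3)
Op 3: place WQ@(3,1)
Op 4: remove (3,1)
Op 5: place BK@(5,5)
Op 6: remove (4,3)
Op 7: place BN@(1,2)
Per-piece attacks for B:
  BK@(0,5): attacks (0,4) (1,5) (1,4)
  BN@(1,2): attacks (2,4) (3,3) (0,4) (2,0) (3,1) (0,0)
  BK@(5,5): attacks (5,4) (4,5) (4,4)
Union (11 distinct): (0,0) (0,4) (1,4) (1,5) (2,0) (2,4) (3,1) (3,3) (4,4) (4,5) (5,4)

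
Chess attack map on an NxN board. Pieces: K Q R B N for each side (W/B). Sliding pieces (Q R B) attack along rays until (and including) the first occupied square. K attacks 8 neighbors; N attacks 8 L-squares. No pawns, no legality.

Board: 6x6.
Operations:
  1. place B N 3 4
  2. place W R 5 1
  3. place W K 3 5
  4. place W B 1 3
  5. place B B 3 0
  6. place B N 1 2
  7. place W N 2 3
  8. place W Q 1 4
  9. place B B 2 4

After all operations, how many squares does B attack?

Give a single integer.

Op 1: place BN@(3,4)
Op 2: place WR@(5,1)
Op 3: place WK@(3,5)
Op 4: place WB@(1,3)
Op 5: place BB@(3,0)
Op 6: place BN@(1,2)
Op 7: place WN@(2,3)
Op 8: place WQ@(1,4)
Op 9: place BB@(2,4)
Per-piece attacks for B:
  BN@(1,2): attacks (2,4) (3,3) (0,4) (2,0) (3,1) (0,0)
  BB@(2,4): attacks (3,5) (3,3) (4,2) (5,1) (1,5) (1,3) [ray(1,1) blocked at (3,5); ray(1,-1) blocked at (5,1); ray(-1,-1) blocked at (1,3)]
  BB@(3,0): attacks (4,1) (5,2) (2,1) (1,2) [ray(-1,1) blocked at (1,2)]
  BN@(3,4): attacks (5,5) (1,5) (4,2) (5,3) (2,2) (1,3)
Union (18 distinct): (0,0) (0,4) (1,2) (1,3) (1,5) (2,0) (2,1) (2,2) (2,4) (3,1) (3,3) (3,5) (4,1) (4,2) (5,1) (5,2) (5,3) (5,5)

Answer: 18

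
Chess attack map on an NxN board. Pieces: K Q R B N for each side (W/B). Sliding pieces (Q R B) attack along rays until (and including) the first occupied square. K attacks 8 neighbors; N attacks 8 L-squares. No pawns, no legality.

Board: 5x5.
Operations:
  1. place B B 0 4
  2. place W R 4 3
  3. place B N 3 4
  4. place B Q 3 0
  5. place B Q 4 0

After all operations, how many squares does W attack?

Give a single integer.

Op 1: place BB@(0,4)
Op 2: place WR@(4,3)
Op 3: place BN@(3,4)
Op 4: place BQ@(3,0)
Op 5: place BQ@(4,0)
Per-piece attacks for W:
  WR@(4,3): attacks (4,4) (4,2) (4,1) (4,0) (3,3) (2,3) (1,3) (0,3) [ray(0,-1) blocked at (4,0)]
Union (8 distinct): (0,3) (1,3) (2,3) (3,3) (4,0) (4,1) (4,2) (4,4)

Answer: 8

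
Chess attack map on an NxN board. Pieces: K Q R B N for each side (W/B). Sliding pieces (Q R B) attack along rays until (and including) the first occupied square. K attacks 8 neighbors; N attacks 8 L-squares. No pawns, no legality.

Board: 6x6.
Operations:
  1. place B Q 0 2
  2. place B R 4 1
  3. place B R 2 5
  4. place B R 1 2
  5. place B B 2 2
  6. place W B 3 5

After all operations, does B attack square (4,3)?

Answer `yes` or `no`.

Answer: yes

Derivation:
Op 1: place BQ@(0,2)
Op 2: place BR@(4,1)
Op 3: place BR@(2,5)
Op 4: place BR@(1,2)
Op 5: place BB@(2,2)
Op 6: place WB@(3,5)
Per-piece attacks for B:
  BQ@(0,2): attacks (0,3) (0,4) (0,5) (0,1) (0,0) (1,2) (1,3) (2,4) (3,5) (1,1) (2,0) [ray(1,0) blocked at (1,2); ray(1,1) blocked at (3,5)]
  BR@(1,2): attacks (1,3) (1,4) (1,5) (1,1) (1,0) (2,2) (0,2) [ray(1,0) blocked at (2,2); ray(-1,0) blocked at (0,2)]
  BB@(2,2): attacks (3,3) (4,4) (5,5) (3,1) (4,0) (1,3) (0,4) (1,1) (0,0)
  BR@(2,5): attacks (2,4) (2,3) (2,2) (3,5) (1,5) (0,5) [ray(0,-1) blocked at (2,2); ray(1,0) blocked at (3,5)]
  BR@(4,1): attacks (4,2) (4,3) (4,4) (4,5) (4,0) (5,1) (3,1) (2,1) (1,1) (0,1)
B attacks (4,3): yes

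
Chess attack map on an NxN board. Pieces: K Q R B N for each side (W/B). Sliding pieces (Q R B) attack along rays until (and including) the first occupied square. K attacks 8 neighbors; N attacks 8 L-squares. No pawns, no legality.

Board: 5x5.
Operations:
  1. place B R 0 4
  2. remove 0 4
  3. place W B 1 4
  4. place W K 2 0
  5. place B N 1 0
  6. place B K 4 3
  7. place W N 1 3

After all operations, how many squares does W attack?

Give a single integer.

Answer: 11

Derivation:
Op 1: place BR@(0,4)
Op 2: remove (0,4)
Op 3: place WB@(1,4)
Op 4: place WK@(2,0)
Op 5: place BN@(1,0)
Op 6: place BK@(4,3)
Op 7: place WN@(1,3)
Per-piece attacks for W:
  WN@(1,3): attacks (3,4) (2,1) (3,2) (0,1)
  WB@(1,4): attacks (2,3) (3,2) (4,1) (0,3)
  WK@(2,0): attacks (2,1) (3,0) (1,0) (3,1) (1,1)
Union (11 distinct): (0,1) (0,3) (1,0) (1,1) (2,1) (2,3) (3,0) (3,1) (3,2) (3,4) (4,1)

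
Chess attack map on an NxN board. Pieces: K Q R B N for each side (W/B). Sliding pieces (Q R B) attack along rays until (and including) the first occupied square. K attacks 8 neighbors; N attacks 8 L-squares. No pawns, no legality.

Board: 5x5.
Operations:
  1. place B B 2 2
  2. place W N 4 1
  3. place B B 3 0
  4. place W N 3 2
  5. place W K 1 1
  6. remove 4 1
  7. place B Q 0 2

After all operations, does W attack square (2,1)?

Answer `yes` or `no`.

Op 1: place BB@(2,2)
Op 2: place WN@(4,1)
Op 3: place BB@(3,0)
Op 4: place WN@(3,2)
Op 5: place WK@(1,1)
Op 6: remove (4,1)
Op 7: place BQ@(0,2)
Per-piece attacks for W:
  WK@(1,1): attacks (1,2) (1,0) (2,1) (0,1) (2,2) (2,0) (0,2) (0,0)
  WN@(3,2): attacks (4,4) (2,4) (1,3) (4,0) (2,0) (1,1)
W attacks (2,1): yes

Answer: yes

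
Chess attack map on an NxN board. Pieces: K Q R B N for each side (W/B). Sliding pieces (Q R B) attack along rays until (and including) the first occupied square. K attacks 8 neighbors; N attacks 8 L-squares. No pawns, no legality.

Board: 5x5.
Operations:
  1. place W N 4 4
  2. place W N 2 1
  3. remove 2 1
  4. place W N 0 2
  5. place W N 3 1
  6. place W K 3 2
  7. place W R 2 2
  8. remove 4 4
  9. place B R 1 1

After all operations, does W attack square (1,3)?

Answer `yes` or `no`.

Answer: no

Derivation:
Op 1: place WN@(4,4)
Op 2: place WN@(2,1)
Op 3: remove (2,1)
Op 4: place WN@(0,2)
Op 5: place WN@(3,1)
Op 6: place WK@(3,2)
Op 7: place WR@(2,2)
Op 8: remove (4,4)
Op 9: place BR@(1,1)
Per-piece attacks for W:
  WN@(0,2): attacks (1,4) (2,3) (1,0) (2,1)
  WR@(2,2): attacks (2,3) (2,4) (2,1) (2,0) (3,2) (1,2) (0,2) [ray(1,0) blocked at (3,2); ray(-1,0) blocked at (0,2)]
  WN@(3,1): attacks (4,3) (2,3) (1,2) (1,0)
  WK@(3,2): attacks (3,3) (3,1) (4,2) (2,2) (4,3) (4,1) (2,3) (2,1)
W attacks (1,3): no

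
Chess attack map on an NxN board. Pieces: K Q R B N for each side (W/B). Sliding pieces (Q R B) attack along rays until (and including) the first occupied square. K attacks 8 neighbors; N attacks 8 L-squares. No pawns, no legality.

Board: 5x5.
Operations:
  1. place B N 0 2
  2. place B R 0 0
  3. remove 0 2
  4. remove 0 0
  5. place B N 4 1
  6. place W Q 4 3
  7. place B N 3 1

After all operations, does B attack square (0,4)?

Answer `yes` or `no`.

Op 1: place BN@(0,2)
Op 2: place BR@(0,0)
Op 3: remove (0,2)
Op 4: remove (0,0)
Op 5: place BN@(4,1)
Op 6: place WQ@(4,3)
Op 7: place BN@(3,1)
Per-piece attacks for B:
  BN@(3,1): attacks (4,3) (2,3) (1,2) (1,0)
  BN@(4,1): attacks (3,3) (2,2) (2,0)
B attacks (0,4): no

Answer: no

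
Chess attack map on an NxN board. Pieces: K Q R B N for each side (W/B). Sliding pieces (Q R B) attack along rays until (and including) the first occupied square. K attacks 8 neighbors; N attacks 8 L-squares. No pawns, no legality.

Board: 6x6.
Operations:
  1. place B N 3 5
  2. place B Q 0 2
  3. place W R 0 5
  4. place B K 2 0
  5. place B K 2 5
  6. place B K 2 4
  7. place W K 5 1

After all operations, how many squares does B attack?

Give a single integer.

Answer: 27

Derivation:
Op 1: place BN@(3,5)
Op 2: place BQ@(0,2)
Op 3: place WR@(0,5)
Op 4: place BK@(2,0)
Op 5: place BK@(2,5)
Op 6: place BK@(2,4)
Op 7: place WK@(5,1)
Per-piece attacks for B:
  BQ@(0,2): attacks (0,3) (0,4) (0,5) (0,1) (0,0) (1,2) (2,2) (3,2) (4,2) (5,2) (1,3) (2,4) (1,1) (2,0) [ray(0,1) blocked at (0,5); ray(1,1) blocked at (2,4); ray(1,-1) blocked at (2,0)]
  BK@(2,0): attacks (2,1) (3,0) (1,0) (3,1) (1,1)
  BK@(2,4): attacks (2,5) (2,3) (3,4) (1,4) (3,5) (3,3) (1,5) (1,3)
  BK@(2,5): attacks (2,4) (3,5) (1,5) (3,4) (1,4)
  BN@(3,5): attacks (4,3) (5,4) (2,3) (1,4)
Union (27 distinct): (0,0) (0,1) (0,3) (0,4) (0,5) (1,0) (1,1) (1,2) (1,3) (1,4) (1,5) (2,0) (2,1) (2,2) (2,3) (2,4) (2,5) (3,0) (3,1) (3,2) (3,3) (3,4) (3,5) (4,2) (4,3) (5,2) (5,4)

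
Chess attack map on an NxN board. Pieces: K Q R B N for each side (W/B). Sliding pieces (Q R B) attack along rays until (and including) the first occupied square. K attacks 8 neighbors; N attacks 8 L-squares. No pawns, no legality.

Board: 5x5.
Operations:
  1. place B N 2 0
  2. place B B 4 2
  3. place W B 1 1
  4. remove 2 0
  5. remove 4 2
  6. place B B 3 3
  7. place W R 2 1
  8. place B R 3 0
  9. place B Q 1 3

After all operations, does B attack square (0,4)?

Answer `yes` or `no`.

Answer: yes

Derivation:
Op 1: place BN@(2,0)
Op 2: place BB@(4,2)
Op 3: place WB@(1,1)
Op 4: remove (2,0)
Op 5: remove (4,2)
Op 6: place BB@(3,3)
Op 7: place WR@(2,1)
Op 8: place BR@(3,0)
Op 9: place BQ@(1,3)
Per-piece attacks for B:
  BQ@(1,3): attacks (1,4) (1,2) (1,1) (2,3) (3,3) (0,3) (2,4) (2,2) (3,1) (4,0) (0,4) (0,2) [ray(0,-1) blocked at (1,1); ray(1,0) blocked at (3,3)]
  BR@(3,0): attacks (3,1) (3,2) (3,3) (4,0) (2,0) (1,0) (0,0) [ray(0,1) blocked at (3,3)]
  BB@(3,3): attacks (4,4) (4,2) (2,4) (2,2) (1,1) [ray(-1,-1) blocked at (1,1)]
B attacks (0,4): yes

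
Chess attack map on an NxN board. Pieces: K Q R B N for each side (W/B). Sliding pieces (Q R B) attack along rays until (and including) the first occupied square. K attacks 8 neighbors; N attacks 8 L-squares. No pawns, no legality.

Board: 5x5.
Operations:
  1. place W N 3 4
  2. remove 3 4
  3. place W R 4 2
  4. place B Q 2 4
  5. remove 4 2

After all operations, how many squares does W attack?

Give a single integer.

Answer: 0

Derivation:
Op 1: place WN@(3,4)
Op 2: remove (3,4)
Op 3: place WR@(4,2)
Op 4: place BQ@(2,4)
Op 5: remove (4,2)
Per-piece attacks for W:
Union (0 distinct): (none)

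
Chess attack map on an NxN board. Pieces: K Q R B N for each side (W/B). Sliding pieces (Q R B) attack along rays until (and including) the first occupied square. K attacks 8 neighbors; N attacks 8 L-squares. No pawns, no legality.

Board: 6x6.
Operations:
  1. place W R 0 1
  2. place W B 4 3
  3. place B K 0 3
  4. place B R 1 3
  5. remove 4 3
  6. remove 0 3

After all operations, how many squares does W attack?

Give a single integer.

Answer: 10

Derivation:
Op 1: place WR@(0,1)
Op 2: place WB@(4,3)
Op 3: place BK@(0,3)
Op 4: place BR@(1,3)
Op 5: remove (4,3)
Op 6: remove (0,3)
Per-piece attacks for W:
  WR@(0,1): attacks (0,2) (0,3) (0,4) (0,5) (0,0) (1,1) (2,1) (3,1) (4,1) (5,1)
Union (10 distinct): (0,0) (0,2) (0,3) (0,4) (0,5) (1,1) (2,1) (3,1) (4,1) (5,1)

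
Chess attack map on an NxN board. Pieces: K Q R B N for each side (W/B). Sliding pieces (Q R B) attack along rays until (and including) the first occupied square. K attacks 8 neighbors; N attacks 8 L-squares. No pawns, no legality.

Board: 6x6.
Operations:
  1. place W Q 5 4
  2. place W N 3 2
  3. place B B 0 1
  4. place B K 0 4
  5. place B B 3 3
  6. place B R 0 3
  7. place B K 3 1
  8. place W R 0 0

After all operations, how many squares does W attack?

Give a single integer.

Op 1: place WQ@(5,4)
Op 2: place WN@(3,2)
Op 3: place BB@(0,1)
Op 4: place BK@(0,4)
Op 5: place BB@(3,3)
Op 6: place BR@(0,3)
Op 7: place BK@(3,1)
Op 8: place WR@(0,0)
Per-piece attacks for W:
  WR@(0,0): attacks (0,1) (1,0) (2,0) (3,0) (4,0) (5,0) [ray(0,1) blocked at (0,1)]
  WN@(3,2): attacks (4,4) (5,3) (2,4) (1,3) (4,0) (5,1) (2,0) (1,1)
  WQ@(5,4): attacks (5,5) (5,3) (5,2) (5,1) (5,0) (4,4) (3,4) (2,4) (1,4) (0,4) (4,5) (4,3) (3,2) [ray(-1,0) blocked at (0,4); ray(-1,-1) blocked at (3,2)]
Union (20 distinct): (0,1) (0,4) (1,0) (1,1) (1,3) (1,4) (2,0) (2,4) (3,0) (3,2) (3,4) (4,0) (4,3) (4,4) (4,5) (5,0) (5,1) (5,2) (5,3) (5,5)

Answer: 20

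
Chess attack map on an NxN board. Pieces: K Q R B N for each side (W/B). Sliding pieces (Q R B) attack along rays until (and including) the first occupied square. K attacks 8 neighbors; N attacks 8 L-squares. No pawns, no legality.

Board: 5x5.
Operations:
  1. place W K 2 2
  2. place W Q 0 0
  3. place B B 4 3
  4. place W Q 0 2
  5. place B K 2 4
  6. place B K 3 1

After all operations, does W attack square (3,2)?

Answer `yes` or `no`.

Answer: yes

Derivation:
Op 1: place WK@(2,2)
Op 2: place WQ@(0,0)
Op 3: place BB@(4,3)
Op 4: place WQ@(0,2)
Op 5: place BK@(2,4)
Op 6: place BK@(3,1)
Per-piece attacks for W:
  WQ@(0,0): attacks (0,1) (0,2) (1,0) (2,0) (3,0) (4,0) (1,1) (2,2) [ray(0,1) blocked at (0,2); ray(1,1) blocked at (2,2)]
  WQ@(0,2): attacks (0,3) (0,4) (0,1) (0,0) (1,2) (2,2) (1,3) (2,4) (1,1) (2,0) [ray(0,-1) blocked at (0,0); ray(1,0) blocked at (2,2); ray(1,1) blocked at (2,4)]
  WK@(2,2): attacks (2,3) (2,1) (3,2) (1,2) (3,3) (3,1) (1,3) (1,1)
W attacks (3,2): yes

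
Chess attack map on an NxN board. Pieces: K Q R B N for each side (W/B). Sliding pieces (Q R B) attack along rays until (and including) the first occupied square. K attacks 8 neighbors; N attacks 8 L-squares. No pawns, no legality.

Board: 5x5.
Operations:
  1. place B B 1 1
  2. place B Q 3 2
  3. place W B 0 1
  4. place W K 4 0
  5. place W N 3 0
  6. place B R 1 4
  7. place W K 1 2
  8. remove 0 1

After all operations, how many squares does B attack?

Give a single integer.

Answer: 20

Derivation:
Op 1: place BB@(1,1)
Op 2: place BQ@(3,2)
Op 3: place WB@(0,1)
Op 4: place WK@(4,0)
Op 5: place WN@(3,0)
Op 6: place BR@(1,4)
Op 7: place WK@(1,2)
Op 8: remove (0,1)
Per-piece attacks for B:
  BB@(1,1): attacks (2,2) (3,3) (4,4) (2,0) (0,2) (0,0)
  BR@(1,4): attacks (1,3) (1,2) (2,4) (3,4) (4,4) (0,4) [ray(0,-1) blocked at (1,2)]
  BQ@(3,2): attacks (3,3) (3,4) (3,1) (3,0) (4,2) (2,2) (1,2) (4,3) (4,1) (2,3) (1,4) (2,1) (1,0) [ray(0,-1) blocked at (3,0); ray(-1,0) blocked at (1,2); ray(-1,1) blocked at (1,4)]
Union (20 distinct): (0,0) (0,2) (0,4) (1,0) (1,2) (1,3) (1,4) (2,0) (2,1) (2,2) (2,3) (2,4) (3,0) (3,1) (3,3) (3,4) (4,1) (4,2) (4,3) (4,4)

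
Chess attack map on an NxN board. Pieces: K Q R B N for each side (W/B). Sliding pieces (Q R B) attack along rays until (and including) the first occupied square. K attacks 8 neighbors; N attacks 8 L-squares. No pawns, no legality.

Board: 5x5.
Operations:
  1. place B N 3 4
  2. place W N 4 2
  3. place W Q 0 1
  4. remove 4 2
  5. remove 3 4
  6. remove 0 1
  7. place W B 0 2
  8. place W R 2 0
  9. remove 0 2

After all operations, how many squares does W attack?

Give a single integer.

Answer: 8

Derivation:
Op 1: place BN@(3,4)
Op 2: place WN@(4,2)
Op 3: place WQ@(0,1)
Op 4: remove (4,2)
Op 5: remove (3,4)
Op 6: remove (0,1)
Op 7: place WB@(0,2)
Op 8: place WR@(2,0)
Op 9: remove (0,2)
Per-piece attacks for W:
  WR@(2,0): attacks (2,1) (2,2) (2,3) (2,4) (3,0) (4,0) (1,0) (0,0)
Union (8 distinct): (0,0) (1,0) (2,1) (2,2) (2,3) (2,4) (3,0) (4,0)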